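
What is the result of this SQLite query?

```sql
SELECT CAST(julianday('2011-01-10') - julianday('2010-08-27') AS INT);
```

4 days remain in August 2010 after the 27th (31 − 27).
September 2010: 30 days.
October 2010: 31 days.
November 2010: 30 days.
December 2010: 31 days.
Then 10 days into January 2011.
Total: 4 + 30 + 31 + 30 + 31 + 10 = 136.

136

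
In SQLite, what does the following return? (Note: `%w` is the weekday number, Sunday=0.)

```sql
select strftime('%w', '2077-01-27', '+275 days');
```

5

First apply '+275 days': 2077-01-27 → 2077-10-29.
2077-10-29 is a Friday; with Sunday=0 that is 5.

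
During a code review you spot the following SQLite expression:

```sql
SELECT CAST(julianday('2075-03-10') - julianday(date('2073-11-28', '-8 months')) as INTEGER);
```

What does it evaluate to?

712

Adding -8 months to 2073-11-28 gives 2073-03-28.
3 days remain in March 2073 after the 28th (31 − 28).
Full months from April 2073 through February 2075 contribute their day counts.
Then 10 days into March 2075.
Total: 3 + 30 + 31 + 30 + 31 + 31 + 30 + 31 + 30 + 31 + 31 + 28 + 31 + 30 + 31 + 30 + 31 + 31 + 30 + 31 + 30 + 31 + 31 + 28 + 10 = 712.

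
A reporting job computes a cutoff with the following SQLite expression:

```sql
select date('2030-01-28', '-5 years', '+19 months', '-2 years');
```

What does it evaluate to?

2024-08-28

Adding -5 years to 2030-01-28 gives 2025-01-28.
Adding +19 months to 2025-01-28 gives 2026-08-28.
Adding -2 years to 2026-08-28 gives 2024-08-28.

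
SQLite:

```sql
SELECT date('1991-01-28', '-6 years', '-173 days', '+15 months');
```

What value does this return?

Adding -6 years to 1991-01-28 gives 1985-01-28.
Applying '-173 days' to 1985-01-28: counting 173 days back gives 1984-08-08.
Adding +15 months to 1984-08-08 gives 1985-11-08.

1985-11-08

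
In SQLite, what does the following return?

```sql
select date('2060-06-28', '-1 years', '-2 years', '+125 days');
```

2057-10-31

Adding -1 year to 2060-06-28 gives 2059-06-28.
Adding -2 years to 2059-06-28 gives 2057-06-28.
Applying '+125 days' to 2057-06-28: counting 125 days forward gives 2057-10-31.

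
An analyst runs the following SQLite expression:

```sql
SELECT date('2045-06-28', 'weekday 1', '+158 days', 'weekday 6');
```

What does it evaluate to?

`weekday 1` advances to the next Monday; 2045-06-28 is a Wednesday, so it moves forward to 2045-07-03.
Applying '+158 days' to 2045-07-03: counting 158 days forward gives 2045-12-08.
`weekday 6` advances to the next Saturday; 2045-12-08 is a Friday, so it moves forward to 2045-12-09.

2045-12-09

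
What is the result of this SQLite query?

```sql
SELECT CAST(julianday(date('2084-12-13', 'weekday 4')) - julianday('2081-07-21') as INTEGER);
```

`weekday 4` advances to the next Thursday; 2084-12-13 is a Wednesday, so it moves forward to 2084-12-14.
10 days remain in July 2081 after the 21st (31 − 21).
Full months from August 2081 through November 2084 contribute their day counts.
Then 14 days into December 2084.
Total: 10 + 31 + 30 + 31 + 30 + 31 + 31 + 28 + 31 + 30 + 31 + 30 + 31 + 31 + 30 + 31 + 30 + 31 + 31 + 28 + 31 + 30 + 31 + 30 + 31 + 31 + 30 + 31 + 30 + 31 + 31 + 29 + 31 + 30 + 31 + 30 + 31 + 31 + 30 + 31 + 30 + 14 = 1242.

1242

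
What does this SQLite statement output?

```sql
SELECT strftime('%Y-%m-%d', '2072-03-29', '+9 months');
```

First apply '+9 months': 2072-03-29 → 2072-12-29.
`%Y-%m-%d` extracts the ISO date: 2072-12-29.

2072-12-29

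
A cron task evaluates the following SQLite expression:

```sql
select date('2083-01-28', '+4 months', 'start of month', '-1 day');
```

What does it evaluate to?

Adding +4 months to 2083-01-28 gives 2083-05-28.
`start of month` rewinds 2083-05-28 to 2083-05-01.
Going back 1 day from 2083-05-01 reaches 2083-04-30 (last day of April, 30 days).

2083-04-30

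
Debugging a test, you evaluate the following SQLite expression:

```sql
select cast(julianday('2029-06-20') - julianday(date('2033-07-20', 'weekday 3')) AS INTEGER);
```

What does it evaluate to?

`weekday 3` advances to the next Wednesday; 2033-07-20 is already a Wednesday, so it stays at 2033-07-20.
10 days remain in June 2029 after the 20th (30 − 20).
Full months from July 2029 through June 2033 contribute their day counts.
Then 20 days into July 2033.
Total: 10 + 31 + 31 + 30 + 31 + 30 + 31 + 31 + 28 + 31 + 30 + 31 + 30 + 31 + 31 + 30 + 31 + 30 + 31 + 31 + 28 + 31 + 30 + 31 + 30 + 31 + 31 + 30 + 31 + 30 + 31 + 31 + 29 + 31 + 30 + 31 + 30 + 31 + 31 + 30 + 31 + 30 + 31 + 31 + 28 + 31 + 30 + 31 + 30 + 20 = 1491.
The subtraction is earlier − later, so the result is −1491 → -1491.

-1491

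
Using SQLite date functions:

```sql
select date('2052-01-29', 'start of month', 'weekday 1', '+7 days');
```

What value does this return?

2052-01-08

`start of month` rewinds 2052-01-29 to 2052-01-01.
`weekday 1` advances to the next Monday; 2052-01-01 is already a Monday, so it stays at 2052-01-01.
Advancing 7 more days within January lands on 2052-01-08.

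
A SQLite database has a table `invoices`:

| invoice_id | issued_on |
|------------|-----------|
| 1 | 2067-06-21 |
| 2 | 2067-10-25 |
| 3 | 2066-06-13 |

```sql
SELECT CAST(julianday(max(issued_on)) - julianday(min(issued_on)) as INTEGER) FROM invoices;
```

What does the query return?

499

MIN = 2066-06-13, MAX = 2067-10-25.
17 days remain in June 2066 after the 13th (30 − 13).
Full months from July 2066 through September 2067 contribute their day counts.
Then 25 days into October 2067.
Total: 17 + 31 + 31 + 30 + 31 + 30 + 31 + 31 + 28 + 31 + 30 + 31 + 30 + 31 + 31 + 30 + 25 = 499.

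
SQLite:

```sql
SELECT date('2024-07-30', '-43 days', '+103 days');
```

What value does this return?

2024-09-28

Applying '-43 days' to 2024-07-30: counting 43 days back gives 2024-06-17.
Applying '+103 days' to 2024-06-17: counting 103 days forward gives 2024-09-28.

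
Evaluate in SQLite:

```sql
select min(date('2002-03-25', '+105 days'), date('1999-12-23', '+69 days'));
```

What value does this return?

date('2002-03-25', '+105 days') → 2002-07-08.
date('1999-12-23', '+69 days') → 2000-03-01.
Earlier of the two is 2000-03-01.

2000-03-01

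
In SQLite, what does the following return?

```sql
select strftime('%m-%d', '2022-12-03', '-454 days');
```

09-05

First apply '-454 days': 2022-12-03 → 2021-09-05.
`%m-%d` extracts the month-day: 09-05.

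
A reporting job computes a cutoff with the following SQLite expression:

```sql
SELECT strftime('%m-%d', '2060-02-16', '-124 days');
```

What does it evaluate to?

10-15

First apply '-124 days': 2060-02-16 → 2059-10-15.
`%m-%d` extracts the month-day: 10-15.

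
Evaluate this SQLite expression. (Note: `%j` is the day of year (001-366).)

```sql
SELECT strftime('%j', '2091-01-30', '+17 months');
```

182

First apply '+17 months': 2091-01-30 → 2092-06-30.
Day-of-year for 2092-06-30: days since 2092-01-01 inclusive = 182, zero-padded to 182.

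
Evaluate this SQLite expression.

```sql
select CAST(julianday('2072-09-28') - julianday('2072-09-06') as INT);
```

Both dates are in September 2072: 28 − 6 = 22.

22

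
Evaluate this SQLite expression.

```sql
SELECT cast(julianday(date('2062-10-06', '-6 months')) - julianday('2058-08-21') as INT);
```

1324

Adding -6 months to 2062-10-06 gives 2062-04-06.
10 days remain in August 2058 after the 21st (31 − 21).
Full months from September 2058 through March 2062 contribute their day counts.
Then 6 days into April 2062.
Total: 10 + 30 + 31 + 30 + 31 + 31 + 28 + 31 + 30 + 31 + 30 + 31 + 31 + 30 + 31 + 30 + 31 + 31 + 29 + 31 + 30 + 31 + 30 + 31 + 31 + 30 + 31 + 30 + 31 + 31 + 28 + 31 + 30 + 31 + 30 + 31 + 31 + 30 + 31 + 30 + 31 + 31 + 28 + 31 + 6 = 1324.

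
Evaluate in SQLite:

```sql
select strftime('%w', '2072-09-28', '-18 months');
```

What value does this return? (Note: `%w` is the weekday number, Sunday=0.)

6

First apply '-18 months': 2072-09-28 → 2071-03-28.
2071-03-28 is a Saturday; with Sunday=0 that is 6.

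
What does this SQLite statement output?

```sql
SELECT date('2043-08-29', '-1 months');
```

Adding -1 month to 2043-08-29 gives 2043-07-29.

2043-07-29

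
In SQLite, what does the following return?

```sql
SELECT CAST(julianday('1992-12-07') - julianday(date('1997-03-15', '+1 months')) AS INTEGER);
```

Adding +1 month to 1997-03-15 gives 1997-04-15.
24 days remain in December 1992 after the 7th (31 − 7).
Full months from January 1993 through March 1997 contribute their day counts.
Then 15 days into April 1997.
Total: 24 + 31 + 28 + 31 + 30 + 31 + 30 + 31 + 31 + 30 + 31 + 30 + 31 + 31 + 28 + 31 + 30 + 31 + 30 + 31 + 31 + 30 + 31 + 30 + 31 + 31 + 28 + 31 + 30 + 31 + 30 + 31 + 31 + 30 + 31 + 30 + 31 + 31 + 29 + 31 + 30 + 31 + 30 + 31 + 31 + 30 + 31 + 30 + 31 + 31 + 28 + 31 + 15 = 1590.
The subtraction is earlier − later, so the result is −1590 → -1590.

-1590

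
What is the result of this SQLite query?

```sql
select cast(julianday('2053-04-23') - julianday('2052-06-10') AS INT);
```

317

20 days remain in June 2052 after the 10th (30 − 10).
Full months from July 2052 through March 2053 contribute their day counts.
Then 23 days into April 2053.
Total: 20 + 31 + 31 + 30 + 31 + 30 + 31 + 31 + 28 + 31 + 23 = 317.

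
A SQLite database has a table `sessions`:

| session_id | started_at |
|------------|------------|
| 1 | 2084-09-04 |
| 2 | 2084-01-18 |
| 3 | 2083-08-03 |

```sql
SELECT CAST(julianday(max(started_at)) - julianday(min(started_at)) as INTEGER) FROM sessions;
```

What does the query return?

398

MIN = 2083-08-03, MAX = 2084-09-04.
28 days remain in August 2083 after the 3rd (31 − 3).
Full months from September 2083 through August 2084 contribute their day counts.
Then 4 days into September 2084.
Total: 28 + 30 + 31 + 30 + 31 + 31 + 29 + 31 + 30 + 31 + 30 + 31 + 31 + 4 = 398.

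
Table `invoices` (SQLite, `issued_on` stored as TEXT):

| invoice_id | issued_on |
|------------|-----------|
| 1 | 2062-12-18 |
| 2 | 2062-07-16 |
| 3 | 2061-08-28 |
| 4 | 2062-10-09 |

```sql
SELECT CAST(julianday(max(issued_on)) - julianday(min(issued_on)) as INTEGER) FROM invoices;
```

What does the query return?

477

MIN = 2061-08-28, MAX = 2062-12-18.
3 days remain in August 2061 after the 28th (31 − 28).
Full months from September 2061 through November 2062 contribute their day counts.
Then 18 days into December 2062.
Total: 3 + 30 + 31 + 30 + 31 + 31 + 28 + 31 + 30 + 31 + 30 + 31 + 31 + 30 + 31 + 30 + 18 = 477.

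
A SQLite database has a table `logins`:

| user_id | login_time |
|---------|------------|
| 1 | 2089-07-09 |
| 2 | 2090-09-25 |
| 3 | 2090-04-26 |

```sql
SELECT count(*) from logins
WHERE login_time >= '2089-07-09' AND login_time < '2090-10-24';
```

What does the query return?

3

Rows in [2089-07-09, 2090-10-24): 2089-07-09, 2090-09-25, 2090-04-26 → 3 rows.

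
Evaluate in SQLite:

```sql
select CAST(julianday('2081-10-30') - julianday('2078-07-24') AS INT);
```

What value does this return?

1194

7 days remain in July 2078 after the 24th (31 − 24).
Full months from August 2078 through September 2081 contribute their day counts.
Then 30 days into October 2081.
Total: 7 + 31 + 30 + 31 + 30 + 31 + 31 + 28 + 31 + 30 + 31 + 30 + 31 + 31 + 30 + 31 + 30 + 31 + 31 + 29 + 31 + 30 + 31 + 30 + 31 + 31 + 30 + 31 + 30 + 31 + 31 + 28 + 31 + 30 + 31 + 30 + 31 + 31 + 30 + 30 = 1194.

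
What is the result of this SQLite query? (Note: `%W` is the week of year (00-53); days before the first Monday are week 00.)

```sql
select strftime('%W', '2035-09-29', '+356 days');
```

37

First apply '+356 days': 2035-09-29 → 2036-09-19.
2036-09-19 is a Friday. SQLite's %W counts Mondays since the year started; the result is 37.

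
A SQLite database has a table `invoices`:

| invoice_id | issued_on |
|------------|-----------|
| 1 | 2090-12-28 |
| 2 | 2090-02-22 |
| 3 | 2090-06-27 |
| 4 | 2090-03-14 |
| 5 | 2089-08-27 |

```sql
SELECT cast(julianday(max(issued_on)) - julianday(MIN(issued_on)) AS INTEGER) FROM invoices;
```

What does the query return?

MIN = 2089-08-27, MAX = 2090-12-28.
4 days remain in August 2089 after the 27th (31 − 27).
Full months from September 2089 through November 2090 contribute their day counts.
Then 28 days into December 2090.
Total: 4 + 30 + 31 + 30 + 31 + 31 + 28 + 31 + 30 + 31 + 30 + 31 + 31 + 30 + 31 + 30 + 28 = 488.

488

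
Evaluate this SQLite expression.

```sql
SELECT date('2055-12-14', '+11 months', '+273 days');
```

2057-08-14

Adding +11 months to 2055-12-14 gives 2056-11-14.
Applying '+273 days' to 2056-11-14: counting 273 days forward gives 2057-08-14.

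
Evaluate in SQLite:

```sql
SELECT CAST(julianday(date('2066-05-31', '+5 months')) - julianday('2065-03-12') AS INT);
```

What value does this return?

Adding +5 months to 2066-05-31 gives 2066-10-31.
19 days remain in March 2065 after the 12th (31 − 12).
Full months from April 2065 through September 2066 contribute their day counts.
Then 31 days into October 2066.
Total: 19 + 30 + 31 + 30 + 31 + 31 + 30 + 31 + 30 + 31 + 31 + 28 + 31 + 30 + 31 + 30 + 31 + 31 + 30 + 31 = 598.

598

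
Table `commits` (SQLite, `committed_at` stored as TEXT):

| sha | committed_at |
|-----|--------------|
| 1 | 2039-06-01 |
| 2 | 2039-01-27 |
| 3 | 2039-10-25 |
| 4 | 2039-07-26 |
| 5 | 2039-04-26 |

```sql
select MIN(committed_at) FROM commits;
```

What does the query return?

2039-01-27

MIN over {2039-01-27, 2039-04-26, 2039-06-01, 2039-07-26, 2039-10-25}.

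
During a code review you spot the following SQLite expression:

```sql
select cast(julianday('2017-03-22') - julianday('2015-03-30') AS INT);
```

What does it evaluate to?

1 day remains in March 2015 after the 30th (31 − 30).
Full months from April 2015 through February 2017 contribute their day counts.
Then 22 days into March 2017.
Total: 1 + 30 + 31 + 30 + 31 + 31 + 30 + 31 + 30 + 31 + 31 + 29 + 31 + 30 + 31 + 30 + 31 + 31 + 30 + 31 + 30 + 31 + 31 + 28 + 22 = 723.

723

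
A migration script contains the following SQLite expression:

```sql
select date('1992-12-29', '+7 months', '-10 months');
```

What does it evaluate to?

Adding +7 months to 1992-12-29 gives 1993-07-29.
Adding -10 months to 1993-07-29 gives 1992-09-29.

1992-09-29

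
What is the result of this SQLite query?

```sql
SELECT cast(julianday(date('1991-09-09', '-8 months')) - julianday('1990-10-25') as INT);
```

Adding -8 months to 1991-09-09 gives 1991-01-09.
6 days remain in October 1990 after the 25th (31 − 25).
November 1990: 30 days.
December 1990: 31 days.
Then 9 days into January 1991.
Total: 6 + 30 + 31 + 9 = 76.

76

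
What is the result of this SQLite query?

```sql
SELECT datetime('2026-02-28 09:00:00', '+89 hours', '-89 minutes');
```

+89 hours from 2026-02-28 09:00:00 is 2026-03-04 02:00:00 (crosses midnight).
89 minutes = 1h 29m; -89 minutes from 2026-03-04 02:00:00 is 2026-03-04 00:31:00.

2026-03-04 00:31:00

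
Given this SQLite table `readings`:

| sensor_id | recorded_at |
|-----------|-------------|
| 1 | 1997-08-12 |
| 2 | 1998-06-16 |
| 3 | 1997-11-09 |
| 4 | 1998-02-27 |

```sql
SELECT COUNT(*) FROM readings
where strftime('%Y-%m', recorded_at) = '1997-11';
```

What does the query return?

1

Rows with year-month 1997-11: 1997-11-09 → 1.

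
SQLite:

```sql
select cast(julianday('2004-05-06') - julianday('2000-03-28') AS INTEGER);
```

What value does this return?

3 days remain in March 2000 after the 28th (31 − 28).
Full months from April 2000 through April 2004 contribute their day counts.
Then 6 days into May 2004.
Total: 3 + 30 + 31 + 30 + 31 + 31 + 30 + 31 + 30 + 31 + 31 + 28 + 31 + 30 + 31 + 30 + 31 + 31 + 30 + 31 + 30 + 31 + 31 + 28 + 31 + 30 + 31 + 30 + 31 + 31 + 30 + 31 + 30 + 31 + 31 + 28 + 31 + 30 + 31 + 30 + 31 + 31 + 30 + 31 + 30 + 31 + 31 + 29 + 31 + 30 + 6 = 1500.

1500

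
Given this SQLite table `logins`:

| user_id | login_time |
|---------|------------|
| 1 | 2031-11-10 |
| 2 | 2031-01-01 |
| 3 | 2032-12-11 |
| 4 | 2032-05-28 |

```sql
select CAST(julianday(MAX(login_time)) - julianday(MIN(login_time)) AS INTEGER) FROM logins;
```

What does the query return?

710

MIN = 2031-01-01, MAX = 2032-12-11.
30 days remain in January 2031 after the 1st (31 − 1).
Full months from February 2031 through November 2032 contribute their day counts.
Then 11 days into December 2032.
Total: 30 + 28 + 31 + 30 + 31 + 30 + 31 + 31 + 30 + 31 + 30 + 31 + 31 + 29 + 31 + 30 + 31 + 30 + 31 + 31 + 30 + 31 + 30 + 11 = 710.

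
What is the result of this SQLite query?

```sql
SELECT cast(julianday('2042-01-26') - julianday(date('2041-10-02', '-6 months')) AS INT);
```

299

Adding -6 months to 2041-10-02 gives 2041-04-02.
28 days remain in April 2041 after the 2nd (30 − 2).
Full months from May 2041 through December 2041 contribute their day counts.
Then 26 days into January 2042.
Total: 28 + 31 + 30 + 31 + 31 + 30 + 31 + 30 + 31 + 26 = 299.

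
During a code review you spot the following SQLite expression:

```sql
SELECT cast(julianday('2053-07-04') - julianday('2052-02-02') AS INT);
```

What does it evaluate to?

27 days remain in February 2052 after the 2nd (29 − 2).
Full months from March 2052 through June 2053 contribute their day counts.
Then 4 days into July 2053.
Total: 27 + 31 + 30 + 31 + 30 + 31 + 31 + 30 + 31 + 30 + 31 + 31 + 28 + 31 + 30 + 31 + 30 + 4 = 518.

518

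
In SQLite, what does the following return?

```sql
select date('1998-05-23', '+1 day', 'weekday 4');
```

1998-05-28

Advancing 1 more day within May lands on 1998-05-24.
`weekday 4` advances to the next Thursday; 1998-05-24 is a Sunday, so it moves forward to 1998-05-28.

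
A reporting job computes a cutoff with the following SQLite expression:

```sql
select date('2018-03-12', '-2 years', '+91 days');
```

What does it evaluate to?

Adding -2 years to 2018-03-12 gives 2016-03-12.
Applying '+91 days' to 2016-03-12: counting 91 days forward gives 2016-06-11.

2016-06-11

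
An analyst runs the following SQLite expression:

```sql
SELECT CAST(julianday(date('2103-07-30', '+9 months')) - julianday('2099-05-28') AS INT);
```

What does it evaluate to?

Adding +9 months to 2103-07-30 gives 2104-04-30.
3 days remain in May 2099 after the 28th (31 − 28).
Full months from June 2099 through March 2104 contribute their day counts.
Then 30 days into April 2104.
Total: 3 + 30 + 31 + 31 + 30 + 31 + 30 + 31 + 31 + 28 + 31 + 30 + 31 + 30 + 31 + 31 + 30 + 31 + 30 + 31 + 31 + 28 + 31 + 30 + 31 + 30 + 31 + 31 + 30 + 31 + 30 + 31 + 31 + 28 + 31 + 30 + 31 + 30 + 31 + 31 + 30 + 31 + 30 + 31 + 31 + 28 + 31 + 30 + 31 + 30 + 31 + 31 + 30 + 31 + 30 + 31 + 31 + 29 + 31 + 30 = 1798.

1798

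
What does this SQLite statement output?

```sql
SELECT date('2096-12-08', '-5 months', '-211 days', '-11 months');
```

2095-01-10

Adding -5 months to 2096-12-08 gives 2096-07-08.
Applying '-211 days' to 2096-07-08: counting 211 days back gives 2095-12-10.
Adding -11 months to 2095-12-10 gives 2095-01-10.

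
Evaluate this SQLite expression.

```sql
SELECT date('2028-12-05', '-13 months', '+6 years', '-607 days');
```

Adding -13 months to 2028-12-05 gives 2027-11-05.
Adding +6 years to 2027-11-05 gives 2033-11-05.
Applying '-607 days' to 2033-11-05: counting 607 days back gives 2032-03-08.

2032-03-08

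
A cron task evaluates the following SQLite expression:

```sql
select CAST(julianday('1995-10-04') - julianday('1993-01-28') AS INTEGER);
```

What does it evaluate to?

979

3 days remain in January 1993 after the 28th (31 − 28).
Full months from February 1993 through September 1995 contribute their day counts.
Then 4 days into October 1995.
Total: 3 + 28 + 31 + 30 + 31 + 30 + 31 + 31 + 30 + 31 + 30 + 31 + 31 + 28 + 31 + 30 + 31 + 30 + 31 + 31 + 30 + 31 + 30 + 31 + 31 + 28 + 31 + 30 + 31 + 30 + 31 + 31 + 30 + 4 = 979.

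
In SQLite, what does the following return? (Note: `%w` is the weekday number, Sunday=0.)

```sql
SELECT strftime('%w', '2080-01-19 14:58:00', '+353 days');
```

First apply '+353 days': 2080-01-19 14:58:00 → 2081-01-06 14:58:00.
2081-01-06 is a Monday; with Sunday=0 that is 1.

1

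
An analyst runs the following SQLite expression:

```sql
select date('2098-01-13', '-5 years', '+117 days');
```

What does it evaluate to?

Adding -5 years to 2098-01-13 gives 2093-01-13.
Applying '+117 days' to 2093-01-13: counting 117 days forward gives 2093-05-10.

2093-05-10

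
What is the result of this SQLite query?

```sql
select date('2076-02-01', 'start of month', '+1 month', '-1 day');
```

2076-02-29

`start of month` rewinds 2076-02-01 to 2076-02-01.
Adding +1 month to 2076-02-01 gives 2076-03-01.
Going back 1 day from 2076-03-01 reaches 2076-02-29 (last day of February, 29 days).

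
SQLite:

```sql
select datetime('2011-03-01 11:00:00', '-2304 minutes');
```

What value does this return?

2304 minutes = 38h 24m; -2304 minutes from 2011-03-01 11:00:00 is 2011-02-27 20:36:00 (crosses midnight).

2011-02-27 20:36:00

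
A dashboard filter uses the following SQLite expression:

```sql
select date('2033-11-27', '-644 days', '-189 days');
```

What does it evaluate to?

2031-08-17

Applying '-644 days' to 2033-11-27: counting 644 days back gives 2032-02-22.
Applying '-189 days' to 2032-02-22: counting 189 days back gives 2031-08-17.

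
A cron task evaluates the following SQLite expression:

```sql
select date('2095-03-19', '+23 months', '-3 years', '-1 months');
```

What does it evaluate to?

Adding +23 months to 2095-03-19 gives 2097-02-19.
Adding -3 years to 2097-02-19 gives 2094-02-19.
Adding -1 month to 2094-02-19 gives 2094-01-19.

2094-01-19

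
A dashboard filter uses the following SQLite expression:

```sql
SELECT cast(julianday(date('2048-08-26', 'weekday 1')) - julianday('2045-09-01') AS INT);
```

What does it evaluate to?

`weekday 1` advances to the next Monday; 2048-08-26 is a Wednesday, so it moves forward to 2048-08-31.
29 days remain in September 2045 after the 1st (30 − 1).
Full months from October 2045 through July 2048 contribute their day counts.
Then 31 days into August 2048.
Total: 29 + 31 + 30 + 31 + 31 + 28 + 31 + 30 + 31 + 30 + 31 + 31 + 30 + 31 + 30 + 31 + 31 + 28 + 31 + 30 + 31 + 30 + 31 + 31 + 30 + 31 + 30 + 31 + 31 + 29 + 31 + 30 + 31 + 30 + 31 + 31 = 1095.

1095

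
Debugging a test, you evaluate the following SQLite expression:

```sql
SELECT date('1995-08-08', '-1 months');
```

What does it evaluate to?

1995-07-08

Adding -1 month to 1995-08-08 gives 1995-07-08.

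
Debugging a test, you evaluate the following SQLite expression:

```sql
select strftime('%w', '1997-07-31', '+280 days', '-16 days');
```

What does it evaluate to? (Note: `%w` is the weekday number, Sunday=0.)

2

First apply '+280 days', '-16 days': 1997-07-31 → 1998-04-21.
1998-04-21 is a Tuesday; with Sunday=0 that is 2.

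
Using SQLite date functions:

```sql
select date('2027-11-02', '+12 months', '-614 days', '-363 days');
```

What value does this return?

Adding +12 months to 2027-11-02 gives 2028-11-02.
Applying '-614 days' to 2028-11-02: counting 614 days back gives 2027-02-27.
Applying '-363 days' to 2027-02-27: counting 363 days back gives 2026-03-01.

2026-03-01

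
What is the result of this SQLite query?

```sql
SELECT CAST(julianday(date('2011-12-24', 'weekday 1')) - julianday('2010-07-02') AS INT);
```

542

`weekday 1` advances to the next Monday; 2011-12-24 is a Saturday, so it moves forward to 2011-12-26.
29 days remain in July 2010 after the 2nd (31 − 2).
Full months from August 2010 through November 2011 contribute their day counts.
Then 26 days into December 2011.
Total: 29 + 31 + 30 + 31 + 30 + 31 + 31 + 28 + 31 + 30 + 31 + 30 + 31 + 31 + 30 + 31 + 30 + 26 = 542.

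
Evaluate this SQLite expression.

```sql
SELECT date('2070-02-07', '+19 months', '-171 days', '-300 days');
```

Adding +19 months to 2070-02-07 gives 2071-09-07.
Applying '-171 days' to 2071-09-07: counting 171 days back gives 2071-03-20.
Applying '-300 days' to 2071-03-20: counting 300 days back gives 2070-05-24.

2070-05-24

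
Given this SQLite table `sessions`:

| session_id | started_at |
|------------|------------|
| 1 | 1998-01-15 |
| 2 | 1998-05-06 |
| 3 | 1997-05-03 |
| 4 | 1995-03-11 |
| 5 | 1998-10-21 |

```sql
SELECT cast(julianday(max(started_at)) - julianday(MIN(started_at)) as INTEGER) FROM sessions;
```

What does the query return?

1320

MIN = 1995-03-11, MAX = 1998-10-21.
20 days remain in March 1995 after the 11th (31 − 11).
Full months from April 1995 through September 1998 contribute their day counts.
Then 21 days into October 1998.
Total: 20 + 30 + 31 + 30 + 31 + 31 + 30 + 31 + 30 + 31 + 31 + 29 + 31 + 30 + 31 + 30 + 31 + 31 + 30 + 31 + 30 + 31 + 31 + 28 + 31 + 30 + 31 + 30 + 31 + 31 + 30 + 31 + 30 + 31 + 31 + 28 + 31 + 30 + 31 + 30 + 31 + 31 + 30 + 21 = 1320.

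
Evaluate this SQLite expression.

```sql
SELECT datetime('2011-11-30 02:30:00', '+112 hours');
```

2011-12-04 18:30:00

+112 hours from 2011-11-30 02:30:00 is 2011-12-04 18:30:00 (crosses midnight).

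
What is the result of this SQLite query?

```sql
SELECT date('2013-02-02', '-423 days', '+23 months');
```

Applying '-423 days' to 2013-02-02: counting 423 days back gives 2011-12-07.
Adding +23 months to 2011-12-07 gives 2013-11-07.

2013-11-07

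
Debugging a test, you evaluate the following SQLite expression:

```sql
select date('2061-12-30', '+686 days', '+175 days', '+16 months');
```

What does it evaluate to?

Applying '+686 days' to 2061-12-30: counting 686 days forward gives 2063-11-16.
Applying '+175 days' to 2063-11-16: counting 175 days forward gives 2064-05-09.
Adding +16 months to 2064-05-09 gives 2065-09-09.

2065-09-09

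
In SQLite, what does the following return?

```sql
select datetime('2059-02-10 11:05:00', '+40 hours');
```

+40 hours from 2059-02-10 11:05:00 is 2059-02-12 03:05:00 (crosses midnight).

2059-02-12 03:05:00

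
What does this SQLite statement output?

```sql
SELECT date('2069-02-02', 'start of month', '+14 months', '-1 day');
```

`start of month` rewinds 2069-02-02 to 2069-02-01.
Adding +14 months to 2069-02-01 gives 2070-04-01.
Going back 1 day from 2070-04-01 reaches 2070-03-31 (last day of March, 31 days).

2070-03-31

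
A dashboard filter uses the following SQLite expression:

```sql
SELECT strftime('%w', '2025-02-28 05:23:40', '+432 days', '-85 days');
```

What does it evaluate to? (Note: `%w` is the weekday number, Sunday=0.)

2

First apply '+432 days', '-85 days': 2025-02-28 05:23:40 → 2026-02-10 05:23:40.
2026-02-10 is a Tuesday; with Sunday=0 that is 2.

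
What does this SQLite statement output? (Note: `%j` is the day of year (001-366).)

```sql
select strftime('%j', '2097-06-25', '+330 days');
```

141

First apply '+330 days': 2097-06-25 → 2098-05-21.
Day-of-year for 2098-05-21: days since 2098-01-01 inclusive = 141, zero-padded to 141.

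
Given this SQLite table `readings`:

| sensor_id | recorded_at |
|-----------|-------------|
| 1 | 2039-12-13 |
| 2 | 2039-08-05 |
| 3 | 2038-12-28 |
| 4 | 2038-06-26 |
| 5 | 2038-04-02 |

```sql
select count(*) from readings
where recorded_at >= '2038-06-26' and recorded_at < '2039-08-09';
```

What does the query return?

3

Rows in [2038-06-26, 2039-08-09): 2039-08-05, 2038-12-28, 2038-06-26 → 3 rows.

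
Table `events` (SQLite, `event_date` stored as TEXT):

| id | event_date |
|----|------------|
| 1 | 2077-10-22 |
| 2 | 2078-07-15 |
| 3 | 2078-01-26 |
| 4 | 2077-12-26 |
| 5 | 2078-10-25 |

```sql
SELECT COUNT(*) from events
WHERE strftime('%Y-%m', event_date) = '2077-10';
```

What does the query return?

Rows with year-month 2077-10: 2077-10-22 → 1.

1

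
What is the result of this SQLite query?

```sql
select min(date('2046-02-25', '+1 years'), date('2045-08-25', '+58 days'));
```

date('2046-02-25', '+1 years') → 2047-02-25.
date('2045-08-25', '+58 days') → 2045-10-22.
Earlier of the two is 2045-10-22.

2045-10-22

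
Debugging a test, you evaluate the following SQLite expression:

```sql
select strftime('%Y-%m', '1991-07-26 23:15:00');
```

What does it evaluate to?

1991-07

`%Y-%m` extracts the year-month: 1991-07.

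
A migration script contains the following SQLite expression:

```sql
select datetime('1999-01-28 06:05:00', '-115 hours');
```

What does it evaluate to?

1999-01-23 11:05:00

-115 hours from 1999-01-28 06:05:00 is 1999-01-23 11:05:00 (crosses midnight).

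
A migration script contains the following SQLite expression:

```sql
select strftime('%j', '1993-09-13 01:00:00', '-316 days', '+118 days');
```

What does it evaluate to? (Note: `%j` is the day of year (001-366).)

First apply '-316 days', '+118 days': 1993-09-13 01:00:00 → 1993-02-27 01:00:00.
Day-of-year for 1993-02-27: days since 1993-01-01 inclusive = 58, zero-padded to 058.

058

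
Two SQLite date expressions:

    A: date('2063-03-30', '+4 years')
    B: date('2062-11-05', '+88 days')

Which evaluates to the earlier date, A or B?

B

A = 2067-03-30.
B = 2063-02-01.
B is earlier.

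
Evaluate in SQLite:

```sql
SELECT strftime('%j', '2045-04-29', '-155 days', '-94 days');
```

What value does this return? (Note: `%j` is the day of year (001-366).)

236

First apply '-155 days', '-94 days': 2045-04-29 → 2044-08-23.
Day-of-year for 2044-08-23: days since 2044-01-01 inclusive = 236, zero-padded to 236.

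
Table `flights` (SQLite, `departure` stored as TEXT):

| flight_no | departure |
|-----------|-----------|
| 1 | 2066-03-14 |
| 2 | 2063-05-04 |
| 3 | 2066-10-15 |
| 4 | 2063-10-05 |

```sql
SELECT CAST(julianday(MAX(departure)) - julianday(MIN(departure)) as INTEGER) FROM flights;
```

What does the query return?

1260

MIN = 2063-05-04, MAX = 2066-10-15.
27 days remain in May 2063 after the 4th (31 − 4).
Full months from June 2063 through September 2066 contribute their day counts.
Then 15 days into October 2066.
Total: 27 + 30 + 31 + 31 + 30 + 31 + 30 + 31 + 31 + 29 + 31 + 30 + 31 + 30 + 31 + 31 + 30 + 31 + 30 + 31 + 31 + 28 + 31 + 30 + 31 + 30 + 31 + 31 + 30 + 31 + 30 + 31 + 31 + 28 + 31 + 30 + 31 + 30 + 31 + 31 + 30 + 15 = 1260.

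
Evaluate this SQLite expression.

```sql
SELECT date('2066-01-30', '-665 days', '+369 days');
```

2065-04-09

Applying '-665 days' to 2066-01-30: counting 665 days back gives 2064-04-05.
Applying '+369 days' to 2064-04-05: counting 369 days forward gives 2065-04-09.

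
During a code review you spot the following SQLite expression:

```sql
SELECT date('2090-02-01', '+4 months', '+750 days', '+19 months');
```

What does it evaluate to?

2094-01-20

Adding +4 months to 2090-02-01 gives 2090-06-01.
Applying '+750 days' to 2090-06-01: counting 750 days forward gives 2092-06-20.
Adding +19 months to 2092-06-20 gives 2094-01-20.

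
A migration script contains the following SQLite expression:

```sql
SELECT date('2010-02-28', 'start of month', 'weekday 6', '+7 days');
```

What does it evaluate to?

2010-02-13

`start of month` rewinds 2010-02-28 to 2010-02-01.
`weekday 6` advances to the next Saturday; 2010-02-01 is a Monday, so it moves forward to 2010-02-06.
Advancing 7 more days within February lands on 2010-02-13.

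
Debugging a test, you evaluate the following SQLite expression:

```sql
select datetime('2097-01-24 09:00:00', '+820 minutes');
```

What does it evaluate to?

2097-01-24 22:40:00

820 minutes = 13h 40m; +820 minutes from 2097-01-24 09:00:00 is 2097-01-24 22:40:00.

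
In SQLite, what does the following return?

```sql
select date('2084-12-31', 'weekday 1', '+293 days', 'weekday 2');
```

2085-10-23

`weekday 1` advances to the next Monday; 2084-12-31 is a Sunday, so it moves forward to 2085-01-01.
Applying '+293 days' to 2085-01-01: counting 293 days forward gives 2085-10-21.
`weekday 2` advances to the next Tuesday; 2085-10-21 is a Sunday, so it moves forward to 2085-10-23.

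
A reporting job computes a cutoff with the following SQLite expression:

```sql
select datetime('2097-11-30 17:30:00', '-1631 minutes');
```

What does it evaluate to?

1631 minutes = 27h 11m; -1631 minutes from 2097-11-30 17:30:00 is 2097-11-29 14:19:00 (crosses midnight).

2097-11-29 14:19:00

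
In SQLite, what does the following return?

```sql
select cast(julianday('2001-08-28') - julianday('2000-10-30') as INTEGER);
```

302

1 day remains in October 2000 after the 30th (31 − 30).
Full months from November 2000 through July 2001 contribute their day counts.
Then 28 days into August 2001.
Total: 1 + 30 + 31 + 31 + 28 + 31 + 30 + 31 + 30 + 31 + 28 = 302.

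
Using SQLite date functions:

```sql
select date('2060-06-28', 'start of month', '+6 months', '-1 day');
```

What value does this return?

`start of month` rewinds 2060-06-28 to 2060-06-01.
Adding +6 months to 2060-06-01 gives 2060-12-01.
Going back 1 day from 2060-12-01 reaches 2060-11-30 (last day of November, 30 days).

2060-11-30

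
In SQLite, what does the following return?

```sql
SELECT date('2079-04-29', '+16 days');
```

April 2079 has 30 days; 1 remain after the 29th, so 2 days reach 2079-05-01.
Advancing 14 more days within May lands on 2079-05-15.

2079-05-15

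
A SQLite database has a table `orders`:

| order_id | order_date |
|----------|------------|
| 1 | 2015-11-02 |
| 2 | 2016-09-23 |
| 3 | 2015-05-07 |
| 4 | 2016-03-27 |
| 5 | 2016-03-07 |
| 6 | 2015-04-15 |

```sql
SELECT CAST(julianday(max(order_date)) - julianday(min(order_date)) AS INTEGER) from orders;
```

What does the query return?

MIN = 2015-04-15, MAX = 2016-09-23.
15 days remain in April 2015 after the 15th (30 − 15).
Full months from May 2015 through August 2016 contribute their day counts.
Then 23 days into September 2016.
Total: 15 + 31 + 30 + 31 + 31 + 30 + 31 + 30 + 31 + 31 + 29 + 31 + 30 + 31 + 30 + 31 + 31 + 23 = 527.

527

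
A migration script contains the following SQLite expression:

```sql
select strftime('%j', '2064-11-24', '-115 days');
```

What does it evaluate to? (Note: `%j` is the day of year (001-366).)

214

First apply '-115 days': 2064-11-24 → 2064-08-01.
Day-of-year for 2064-08-01: days since 2064-01-01 inclusive = 214, zero-padded to 214.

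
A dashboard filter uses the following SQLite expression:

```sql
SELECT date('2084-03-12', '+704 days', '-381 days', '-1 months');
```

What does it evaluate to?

Applying '+704 days' to 2084-03-12: counting 704 days forward gives 2086-02-14.
Applying '-381 days' to 2086-02-14: counting 381 days back gives 2085-01-29.
Adding -1 month to 2085-01-29 gives 2084-12-29.

2084-12-29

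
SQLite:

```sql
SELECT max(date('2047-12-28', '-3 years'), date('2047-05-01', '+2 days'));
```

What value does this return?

date('2047-12-28', '-3 years') → 2044-12-28.
date('2047-05-01', '+2 days') → 2047-05-03.
Later of the two is 2047-05-03.

2047-05-03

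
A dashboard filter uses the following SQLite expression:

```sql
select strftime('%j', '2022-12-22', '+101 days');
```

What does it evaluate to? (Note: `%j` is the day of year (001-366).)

092

First apply '+101 days': 2022-12-22 → 2023-04-02.
Day-of-year for 2023-04-02: days since 2023-01-01 inclusive = 92, zero-padded to 092.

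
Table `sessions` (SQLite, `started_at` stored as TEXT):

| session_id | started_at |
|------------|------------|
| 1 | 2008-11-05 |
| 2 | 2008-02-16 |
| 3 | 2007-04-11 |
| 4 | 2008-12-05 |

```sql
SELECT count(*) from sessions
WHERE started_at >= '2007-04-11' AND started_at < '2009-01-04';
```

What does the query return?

Rows in [2007-04-11, 2009-01-04): 2008-11-05, 2008-02-16, 2007-04-11, 2008-12-05 → 4 rows.

4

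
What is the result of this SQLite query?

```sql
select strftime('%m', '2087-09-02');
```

09

`%m` extracts the 2-digit month (01-12): 09.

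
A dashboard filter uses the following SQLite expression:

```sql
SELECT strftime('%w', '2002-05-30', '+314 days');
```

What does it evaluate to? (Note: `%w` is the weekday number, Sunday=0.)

3

First apply '+314 days': 2002-05-30 → 2003-04-09.
2003-04-09 is a Wednesday; with Sunday=0 that is 3.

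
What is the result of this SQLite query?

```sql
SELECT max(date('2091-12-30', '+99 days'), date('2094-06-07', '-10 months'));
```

2093-08-07

date('2091-12-30', '+99 days') → 2092-04-07.
date('2094-06-07', '-10 months') → 2093-08-07.
Later of the two is 2093-08-07.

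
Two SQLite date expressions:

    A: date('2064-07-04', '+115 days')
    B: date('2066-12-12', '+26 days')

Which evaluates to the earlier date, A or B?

A

A = 2064-10-27.
B = 2067-01-07.
A is earlier.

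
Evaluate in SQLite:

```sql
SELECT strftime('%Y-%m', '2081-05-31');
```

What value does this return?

2081-05

`%Y-%m` extracts the year-month: 2081-05.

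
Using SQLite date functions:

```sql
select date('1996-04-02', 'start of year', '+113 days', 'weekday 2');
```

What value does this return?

1996-04-23

`start of year` rewinds 1996-04-02 to 1996-01-01.
Applying '+113 days' to 1996-01-01: counting 113 days forward gives 1996-04-23.
`weekday 2` advances to the next Tuesday; 1996-04-23 is already a Tuesday, so it stays at 1996-04-23.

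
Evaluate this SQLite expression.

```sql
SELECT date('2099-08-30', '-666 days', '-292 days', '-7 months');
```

Applying '-666 days' to 2099-08-30: counting 666 days back gives 2097-11-02.
Applying '-292 days' to 2097-11-02: counting 292 days back gives 2097-01-14.
Adding -7 months to 2097-01-14 gives 2096-06-14.

2096-06-14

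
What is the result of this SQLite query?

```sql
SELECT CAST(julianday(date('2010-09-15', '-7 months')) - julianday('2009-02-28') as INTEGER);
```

Adding -7 months to 2010-09-15 gives 2010-02-15.
0 days remain in February 2009 after the 28th (28 − 28).
Full months from March 2009 through January 2010 contribute their day counts.
Then 15 days into February 2010.
Total: 0 + 31 + 30 + 31 + 30 + 31 + 31 + 30 + 31 + 30 + 31 + 31 + 15 = 352.

352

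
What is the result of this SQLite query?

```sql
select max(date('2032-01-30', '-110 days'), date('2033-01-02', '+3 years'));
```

2036-01-02

date('2032-01-30', '-110 days') → 2031-10-12.
date('2033-01-02', '+3 years') → 2036-01-02.
Later of the two is 2036-01-02.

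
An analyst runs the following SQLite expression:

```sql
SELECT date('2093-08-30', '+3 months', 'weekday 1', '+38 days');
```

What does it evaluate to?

2094-01-07

Adding +3 months to 2093-08-30 gives 2093-11-30.
`weekday 1` advances to the next Monday; 2093-11-30 is already a Monday, so it stays at 2093-11-30.
November 2093 has 30 days; 0 remain after the 30th, so 1 days reach 2093-12-01.
December 2093 has 31 days; 30 remain after the 1st, so 31 days reach 2094-01-01.
Advancing 6 more days within January lands on 2094-01-07.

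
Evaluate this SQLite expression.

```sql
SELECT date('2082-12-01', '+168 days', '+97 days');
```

2083-08-23

Applying '+168 days' to 2082-12-01: counting 168 days forward gives 2083-05-18.
Applying '+97 days' to 2083-05-18: counting 97 days forward gives 2083-08-23.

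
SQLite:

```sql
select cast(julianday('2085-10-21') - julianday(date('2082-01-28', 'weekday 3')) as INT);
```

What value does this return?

`weekday 3` advances to the next Wednesday; 2082-01-28 is already a Wednesday, so it stays at 2082-01-28.
3 days remain in January 2082 after the 28th (31 − 28).
Full months from February 2082 through September 2085 contribute their day counts.
Then 21 days into October 2085.
Total: 3 + 28 + 31 + 30 + 31 + 30 + 31 + 31 + 30 + 31 + 30 + 31 + 31 + 28 + 31 + 30 + 31 + 30 + 31 + 31 + 30 + 31 + 30 + 31 + 31 + 29 + 31 + 30 + 31 + 30 + 31 + 31 + 30 + 31 + 30 + 31 + 31 + 28 + 31 + 30 + 31 + 30 + 31 + 31 + 30 + 21 = 1362.

1362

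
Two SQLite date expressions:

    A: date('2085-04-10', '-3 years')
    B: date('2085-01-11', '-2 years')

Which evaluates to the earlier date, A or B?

A = 2082-04-10.
B = 2083-01-11.
A is earlier.

A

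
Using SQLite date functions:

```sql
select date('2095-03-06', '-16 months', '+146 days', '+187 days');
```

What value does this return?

Adding -16 months to 2095-03-06 gives 2093-11-06.
Applying '+146 days' to 2093-11-06: counting 146 days forward gives 2094-04-01.
Applying '+187 days' to 2094-04-01: counting 187 days forward gives 2094-10-05.

2094-10-05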